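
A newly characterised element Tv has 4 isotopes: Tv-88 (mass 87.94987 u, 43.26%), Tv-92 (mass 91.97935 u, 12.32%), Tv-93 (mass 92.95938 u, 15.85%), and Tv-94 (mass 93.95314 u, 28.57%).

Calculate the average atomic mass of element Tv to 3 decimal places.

Weight each isotope mass by its fractional abundance: 0.4326 × 87.94987 + 0.1232 × 91.97935 + 0.1585 × 92.95938 + 0.2857 × 93.95314
= 38.047114 + 11.331856 + 14.734062 + 26.842412 = 90.955444 u

90.955 u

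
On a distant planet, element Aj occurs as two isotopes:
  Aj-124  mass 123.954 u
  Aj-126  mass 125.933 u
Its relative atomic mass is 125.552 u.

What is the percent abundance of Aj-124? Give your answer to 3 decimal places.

Writing the weighted mean with unknown fraction x of Aj-124:
123.954·x + 125.933·(1 − x) = 125.552
(123.954 − 125.933)·x = 125.552 − 125.933
x = -0.381 / -1.979 = 0.19252 → 19.252% Aj-124, 80.748% Aj-126.

19.252%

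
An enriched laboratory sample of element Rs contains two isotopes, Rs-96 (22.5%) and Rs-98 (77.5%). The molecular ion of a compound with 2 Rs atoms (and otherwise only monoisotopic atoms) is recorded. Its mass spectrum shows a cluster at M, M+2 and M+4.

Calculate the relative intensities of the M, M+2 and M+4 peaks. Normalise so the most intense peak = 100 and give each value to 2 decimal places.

Expanding (0.225 + 0.775)^2:
P(M) = 0.225^2 = 0.050625
P(M+2) = 2 × 0.225^1 × 0.775^1 = 0.348750
P(M+4) = 0.775^2 = 0.600625
The M+4 peak is largest (0.600625); scaling to 100 gives 8.43 : 58.06 : 100.00.

8.43 : 58.06 : 100.00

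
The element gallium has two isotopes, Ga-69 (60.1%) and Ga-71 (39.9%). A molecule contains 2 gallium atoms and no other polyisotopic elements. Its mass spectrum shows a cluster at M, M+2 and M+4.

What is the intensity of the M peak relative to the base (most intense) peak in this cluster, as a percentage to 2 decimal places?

75.31%

Term probabilities: M 0.3612, M+2 0.4796, M+4 0.1592. Base peak = M+2.
P(M+2) = C(2,1) × 0.601^1 × 0.399^1 = 2 × 0.6010 × 0.3990 = 0.479598 (base)
P(M) = C(2,0) × 0.601^2 × 0.399^0 = 1 × 0.361201 × 1.0000 = 0.361201
Relative intensity = 0.361201 / 0.479598 × 100 = 75.31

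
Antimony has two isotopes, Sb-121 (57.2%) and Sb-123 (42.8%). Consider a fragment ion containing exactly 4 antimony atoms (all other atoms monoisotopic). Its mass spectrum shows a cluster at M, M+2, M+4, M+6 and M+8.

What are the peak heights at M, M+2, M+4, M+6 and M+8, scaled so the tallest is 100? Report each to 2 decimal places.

29.77 : 89.10 : 100.00 : 49.88 : 9.33

Each Sb atom is independently Sb-121 (p = 0.572) or Sb-123 (q = 0.428); the cluster is the binomial expansion (p + q)^4.
P(M) = 0.572^4 = 0.107049
P(M+2) = 4 × 0.572^3 × 0.428^1 = 0.320400
P(M+4) = 6 × 0.572^2 × 0.428^2 = 0.359609
P(M+6) = 4 × 0.572^1 × 0.428^3 = 0.179385
P(M+8) = 0.428^4 = 0.033556
The M+4 peak is largest (0.359609); scaling to 100 gives 29.77 : 89.10 : 100.00 : 49.88 : 9.33.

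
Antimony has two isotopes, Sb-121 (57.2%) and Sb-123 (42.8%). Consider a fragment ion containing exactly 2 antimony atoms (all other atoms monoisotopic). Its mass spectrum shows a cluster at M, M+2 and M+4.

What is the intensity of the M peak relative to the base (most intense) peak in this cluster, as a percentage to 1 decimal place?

(0.572 + 0.428)^2 gives M 0.3272, M+2 0.4896, M+4 0.1832; the largest is M+2.
P(M+2) = C(2,1) × 0.572^1 × 0.428^1 = 2 × 0.5720 × 0.4280 = 0.489632 (base)
P(M) = C(2,0) × 0.572^2 × 0.428^0 = 1 × 0.327184 × 1.0000 = 0.327184
Relative intensity = 0.327184 / 0.489632 × 100 = 66.8

66.8%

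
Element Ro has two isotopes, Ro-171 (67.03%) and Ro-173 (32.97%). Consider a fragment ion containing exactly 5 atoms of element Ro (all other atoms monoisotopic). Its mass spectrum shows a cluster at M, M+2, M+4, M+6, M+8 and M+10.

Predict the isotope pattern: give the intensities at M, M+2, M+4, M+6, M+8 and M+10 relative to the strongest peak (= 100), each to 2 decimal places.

40.66 : 100.00 : 98.37 : 48.39 : 11.90 : 1.17

Each Ro atom is independently Ro-171 (p = 0.6703) or Ro-173 (q = 0.3297); the cluster is the binomial expansion (p + q)^5.
P(M) = 0.6703^5 = 0.135315
P(M+2) = 5 × 0.6703^4 × 0.3297^1 = 0.332787
P(M+4) = 10 × 0.6703^3 × 0.3297^2 = 0.327375
P(M+6) = 10 × 0.6703^2 × 0.3297^3 = 0.161026
P(M+8) = 5 × 0.6703^1 × 0.3297^4 = 0.039602
P(M+10) = 0.3297^5 = 0.003896
The M+2 peak is largest (0.332787); scaling to 100 gives 40.66 : 100.00 : 98.37 : 48.39 : 11.90 : 1.17.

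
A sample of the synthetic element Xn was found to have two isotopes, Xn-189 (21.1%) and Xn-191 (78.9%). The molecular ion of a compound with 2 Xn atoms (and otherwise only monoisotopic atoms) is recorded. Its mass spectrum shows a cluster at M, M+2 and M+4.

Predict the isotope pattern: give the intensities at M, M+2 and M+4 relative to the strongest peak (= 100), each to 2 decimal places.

Expanding (0.211 + 0.789)^2:
P(M) = 0.211^2 = 0.044521
P(M+2) = 2 × 0.211^1 × 0.789^1 = 0.332958
P(M+4) = 0.789^2 = 0.622521
The M+4 peak is largest (0.622521); scaling to 100 gives 7.15 : 53.49 : 100.00.

7.15 : 53.49 : 100.00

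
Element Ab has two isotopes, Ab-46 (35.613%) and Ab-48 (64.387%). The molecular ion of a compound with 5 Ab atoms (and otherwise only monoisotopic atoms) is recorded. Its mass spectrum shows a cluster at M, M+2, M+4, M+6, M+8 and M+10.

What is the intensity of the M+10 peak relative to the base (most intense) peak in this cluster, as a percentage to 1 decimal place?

(0.35613 + 0.64387)^5 gives M 0.0057, M+2 0.0518, M+4 0.1873, M+6 0.3385, M+8 0.3060, M+10 0.1107; the largest is M+6.
P(M+6) = C(5,3) × 0.35613^2 × 0.64387^3 = 10 × 0.12682858 × 0.26692827 = 0.338541 (base)
P(M+10) = C(5,5) × 0.35613^0 × 0.64387^5 = 1 × 1.0000 × 0.11066007 = 0.110660
Relative intensity = 0.110660 / 0.338541 × 100 = 32.7

32.7%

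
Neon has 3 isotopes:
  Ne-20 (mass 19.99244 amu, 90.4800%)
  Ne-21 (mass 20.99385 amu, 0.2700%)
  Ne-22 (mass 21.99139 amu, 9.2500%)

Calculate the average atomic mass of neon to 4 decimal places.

Ar = Σ fᵢ·mᵢ = 0.904800 × 19.99244 + 0.002700 × 20.99385 + 0.092500 × 21.99139
= 18.089160 + 0.056683 + 2.034204 = 20.180047 amu

20.1800 amu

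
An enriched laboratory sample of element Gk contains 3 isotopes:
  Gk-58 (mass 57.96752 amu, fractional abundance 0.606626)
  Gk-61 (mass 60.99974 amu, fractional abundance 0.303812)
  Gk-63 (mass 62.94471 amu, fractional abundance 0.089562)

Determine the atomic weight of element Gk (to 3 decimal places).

Average mass = Σ (abundance × isotope mass) = 0.606626 × 57.96752 + 0.303812 × 60.99974 + 0.089562 × 62.94471
= 35.164605 + 18.532453 + 5.637454 = 59.334512 amu

59.335 amu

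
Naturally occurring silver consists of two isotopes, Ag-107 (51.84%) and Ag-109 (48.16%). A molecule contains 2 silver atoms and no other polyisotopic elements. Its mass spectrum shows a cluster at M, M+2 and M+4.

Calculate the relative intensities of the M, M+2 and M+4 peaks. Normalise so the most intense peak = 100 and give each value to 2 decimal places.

The 2 Ag atoms are independent, so intensities follow the terms of (0.5184 + 0.4816)^2.
P(M) = 0.5184^2 = 0.268739
P(M+2) = 2 × 0.5184^1 × 0.4816^1 = 0.499323
P(M+4) = 0.4816^2 = 0.231939
The M+2 peak is largest (0.499323); scaling to 100 gives 53.82 : 100.00 : 46.45.

53.82 : 100.00 : 46.45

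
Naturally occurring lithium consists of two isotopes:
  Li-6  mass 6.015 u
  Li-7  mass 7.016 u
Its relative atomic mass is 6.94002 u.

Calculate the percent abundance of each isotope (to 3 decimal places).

Li-6: 7.590%, Li-7: 92.410%

With x = fraction of Li-6 (so Li-7 is 1 − x):
6.015·x + 7.016·(1 − x) = 6.94002
(6.015 − 7.016)·x = 6.94002 − 7.016
x = -0.07598 / -1.001 = 0.07590 → 7.590% Li-6, 92.410% Li-7.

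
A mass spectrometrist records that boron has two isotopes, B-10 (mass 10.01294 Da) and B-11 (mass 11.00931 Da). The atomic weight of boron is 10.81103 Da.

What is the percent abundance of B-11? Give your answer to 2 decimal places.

Let x be the fractional abundance of B-10; then B-11 has abundance 1 − x.
10.01294·x + 11.00931·(1 − x) = 10.81103
(10.01294 − 11.00931)·x = 10.81103 − 11.00931
x = -0.19828 / -0.99637 = 0.19900 → 19.90% B-10, 80.10% B-11.

80.10%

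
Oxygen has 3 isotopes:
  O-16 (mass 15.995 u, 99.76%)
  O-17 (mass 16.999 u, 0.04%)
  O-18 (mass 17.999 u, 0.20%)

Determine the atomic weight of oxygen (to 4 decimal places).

Average mass = Σ (abundance × isotope mass) = 0.9976 × 15.995 + 0.0004 × 16.999 + 0.0020 × 17.999
= 15.95661 + 0.00680 + 0.03600 = 15.99941 u

15.9994 u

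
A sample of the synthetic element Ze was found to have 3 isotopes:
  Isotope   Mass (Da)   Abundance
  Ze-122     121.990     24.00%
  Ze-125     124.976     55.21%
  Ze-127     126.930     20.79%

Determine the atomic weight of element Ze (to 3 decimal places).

124.666 Da

Average mass = Σ (abundance × isotope mass) = 0.2400 × 121.990 + 0.5521 × 124.976 + 0.2079 × 126.930
= 29.2776 + 68.9992 + 26.3887 = 124.6655 Da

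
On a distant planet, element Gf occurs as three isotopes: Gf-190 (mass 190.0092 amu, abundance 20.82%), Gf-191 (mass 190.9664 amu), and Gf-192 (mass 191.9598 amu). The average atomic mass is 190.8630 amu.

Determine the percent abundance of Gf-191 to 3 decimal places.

69.527%

Let x and y be the fractions of Gf-191 and Gf-192. Then x + y = 1 − 0.2082 = 0.7918 and 190.9664x + 191.9598y = 190.8630 − 0.2082×190.0092 = 151.30308456.
Substituting: 190.9664x + 191.9598(0.7918 − x) = 151.30308456
(190.9664 − 191.9598)x = -0.69068508  ⇒  x = 0.69527, y = 0.09653
Gf-191: 69.527%, Gf-192: 9.653%.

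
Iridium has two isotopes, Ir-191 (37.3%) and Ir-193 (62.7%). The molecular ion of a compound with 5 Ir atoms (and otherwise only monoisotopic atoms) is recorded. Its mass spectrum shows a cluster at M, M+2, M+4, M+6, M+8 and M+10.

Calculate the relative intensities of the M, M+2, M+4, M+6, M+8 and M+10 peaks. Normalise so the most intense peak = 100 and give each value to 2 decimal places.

2.11 : 17.70 : 59.49 : 100.00 : 84.05 : 28.26

Expanding (0.373 + 0.627)^5:
P(M) = 0.373^5 = 0.007220
P(M+2) = 5 × 0.373^4 × 0.627^1 = 0.060684
P(M+4) = 10 × 0.373^3 × 0.627^2 = 0.204015
P(M+6) = 10 × 0.373^2 × 0.627^3 = 0.342942
P(M+8) = 5 × 0.373^1 × 0.627^4 = 0.288237
P(M+10) = 0.627^5 = 0.096903
The M+6 peak is largest (0.342942); scaling to 100 gives 2.11 : 17.70 : 59.49 : 100.00 : 84.05 : 28.26.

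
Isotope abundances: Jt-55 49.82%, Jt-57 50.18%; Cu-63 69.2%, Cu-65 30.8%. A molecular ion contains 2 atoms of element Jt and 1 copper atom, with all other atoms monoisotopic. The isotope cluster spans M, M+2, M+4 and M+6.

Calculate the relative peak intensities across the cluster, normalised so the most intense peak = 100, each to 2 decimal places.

40.66 : 100.00 : 77.70 : 18.36

Element Jt pattern (n=2): 0.24820324 : 0.49999352 : 0.25180324
Copper pattern (n=1): 0.6920 : 0.3080
Convolve the two distributions (both contribute in 2-u steps):
  M: 0.24820324×0.6920 = 0.171757
  M+2: 0.24820324×0.3080 + 0.49999352×0.6920 = 0.422442
  M+4: 0.49999352×0.3080 + 0.25180324×0.6920 = 0.328246
  M+6: 0.25180324×0.3080 = 0.077555
Scale to base peak (0.422442) = 100: 40.66 : 100.00 : 77.70 : 18.36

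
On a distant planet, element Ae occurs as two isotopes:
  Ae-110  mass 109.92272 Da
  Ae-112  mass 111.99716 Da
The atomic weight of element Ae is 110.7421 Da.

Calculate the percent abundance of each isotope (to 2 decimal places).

Ae-110: 60.50%, Ae-112: 39.50%

Writing the weighted mean with unknown fraction x of Ae-110:
109.92272·x + 111.99716·(1 − x) = 110.7421
(109.92272 − 111.99716)·x = 110.7421 − 111.99716
x = -1.25506 / -2.07444 = 0.60501 → 60.50% Ae-110, 39.50% Ae-112.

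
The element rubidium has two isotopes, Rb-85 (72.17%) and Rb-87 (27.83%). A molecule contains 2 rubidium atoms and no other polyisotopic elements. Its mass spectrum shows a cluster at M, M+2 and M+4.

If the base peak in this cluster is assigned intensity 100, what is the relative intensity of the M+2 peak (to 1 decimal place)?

(0.7217 + 0.2783)^2 gives M 0.5209, M+2 0.4017, M+4 0.0775; the largest is M.
P(M) = C(2,0) × 0.7217^2 × 0.2783^0 = 1 × 0.52085089 × 1.0000 = 0.520851 (base)
P(M+2) = C(2,1) × 0.7217^1 × 0.2783^1 = 2 × 0.7217 × 0.2783 = 0.401698
Relative intensity = 0.401698 / 0.520851 × 100 = 77.1

77.1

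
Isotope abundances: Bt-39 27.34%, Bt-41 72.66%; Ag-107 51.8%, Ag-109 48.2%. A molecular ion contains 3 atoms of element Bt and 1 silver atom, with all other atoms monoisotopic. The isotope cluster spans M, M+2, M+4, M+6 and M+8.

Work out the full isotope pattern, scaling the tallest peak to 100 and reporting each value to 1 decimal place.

Element Bt pattern (n=3): 0.02043598 : 0.16293473 : 0.43302259 : 0.3836067
Silver pattern (n=1): 0.5180 : 0.4820
Convolve the two distributions (both contribute in 2-u steps):
  M: 0.02043598×0.5180 = 0.010586
  M+2: 0.02043598×0.4820 + 0.16293473×0.5180 = 0.094250
  M+4: 0.16293473×0.4820 + 0.43302259×0.5180 = 0.302840
  M+6: 0.43302259×0.4820 + 0.3836067×0.5180 = 0.407425
  M+8: 0.3836067×0.4820 = 0.184898
Scale to base peak (0.407425) = 100: 2.6 : 23.1 : 74.3 : 100.0 : 45.4

2.6 : 23.1 : 74.3 : 100.0 : 45.4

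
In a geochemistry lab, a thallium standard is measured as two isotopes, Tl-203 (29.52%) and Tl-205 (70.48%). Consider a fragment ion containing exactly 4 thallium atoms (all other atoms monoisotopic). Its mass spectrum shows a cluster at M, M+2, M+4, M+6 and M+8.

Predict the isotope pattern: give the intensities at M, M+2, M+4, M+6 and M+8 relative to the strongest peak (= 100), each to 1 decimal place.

1.8 : 17.5 : 62.8 : 100.0 : 59.7

Each Tl atom is independently Tl-203 (p = 0.2952) or Tl-205 (q = 0.7048); the cluster is the binomial expansion (p + q)^4.
P(M) = 0.2952^4 = 0.007594
P(M+2) = 4 × 0.2952^3 × 0.7048^1 = 0.072523
P(M+4) = 6 × 0.2952^2 × 0.7048^2 = 0.259726
P(M+6) = 4 × 0.2952^1 × 0.7048^3 = 0.413403
P(M+8) = 0.7048^4 = 0.246754
The M+6 peak is largest (0.413403); scaling to 100 gives 1.8 : 17.5 : 62.8 : 100.0 : 59.7.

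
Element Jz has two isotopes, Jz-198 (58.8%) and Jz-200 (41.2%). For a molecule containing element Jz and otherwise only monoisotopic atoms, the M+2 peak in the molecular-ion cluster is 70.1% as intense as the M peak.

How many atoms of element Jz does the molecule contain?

1

The M+2/M ratio from n Jz atoms is n · q/p = n · 0.412/0.588.
n = 0.701 × 0.588/0.412 = 1.00 ≈ 1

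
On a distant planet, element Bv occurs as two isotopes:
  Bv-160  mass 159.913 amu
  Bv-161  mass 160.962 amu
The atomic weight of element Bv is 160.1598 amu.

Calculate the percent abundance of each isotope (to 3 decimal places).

Let x be the fractional abundance of Bv-160; then Bv-161 has abundance 1 − x.
159.913·x + 160.962·(1 − x) = 160.1598
(159.913 − 160.962)·x = 160.1598 − 160.962
x = -0.8022 / -1.049 = 0.76473 → 76.473% Bv-160, 23.527% Bv-161.

Bv-160: 76.473%, Bv-161: 23.527%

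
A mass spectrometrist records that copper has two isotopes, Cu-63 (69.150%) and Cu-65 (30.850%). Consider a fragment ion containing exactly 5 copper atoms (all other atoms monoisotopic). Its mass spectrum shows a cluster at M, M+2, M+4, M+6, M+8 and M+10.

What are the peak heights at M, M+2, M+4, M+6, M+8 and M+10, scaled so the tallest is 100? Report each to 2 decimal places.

44.83 : 100.00 : 89.23 : 39.81 : 8.88 : 0.79

Expanding (0.69150 + 0.30850)^5:
P(M) = 0.69150^5 = 0.158111
P(M+2) = 5 × 0.69150^4 × 0.30850^1 = 0.352691
P(M+4) = 10 × 0.69150^3 × 0.30850^2 = 0.314693
P(M+6) = 10 × 0.69150^2 × 0.30850^3 = 0.140394
P(M+8) = 5 × 0.69150^1 × 0.30850^4 = 0.031317
P(M+10) = 0.30850^5 = 0.002794
The M+2 peak is largest (0.352691); scaling to 100 gives 44.83 : 100.00 : 89.23 : 39.81 : 8.88 : 0.79.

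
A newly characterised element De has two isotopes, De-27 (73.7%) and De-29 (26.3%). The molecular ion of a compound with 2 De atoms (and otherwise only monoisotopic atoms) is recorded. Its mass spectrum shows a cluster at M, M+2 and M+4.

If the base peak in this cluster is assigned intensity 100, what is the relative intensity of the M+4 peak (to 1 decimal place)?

Binomial terms of (0.737 + 0.263)^2: M 0.5432, M+2 0.3877, M+4 0.0692 → M is the base peak.
P(M) = C(2,0) × 0.737^2 × 0.263^0 = 1 × 0.543169 × 1.0000 = 0.543169 (base)
P(M+4) = C(2,2) × 0.737^0 × 0.263^2 = 1 × 1.0000 × 0.069169 = 0.069169
Relative intensity = 0.069169 / 0.543169 × 100 = 12.7

12.7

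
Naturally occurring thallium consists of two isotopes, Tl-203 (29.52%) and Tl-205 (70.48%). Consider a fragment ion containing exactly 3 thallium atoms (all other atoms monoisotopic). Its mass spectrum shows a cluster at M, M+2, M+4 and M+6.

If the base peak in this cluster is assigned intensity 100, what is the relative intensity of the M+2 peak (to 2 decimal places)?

41.88

Term probabilities: M 0.0257, M+2 0.1843, M+4 0.4399, M+6 0.3501. Base peak = M+4.
P(M+4) = C(3,2) × 0.2952^1 × 0.7048^2 = 3 × 0.2952 × 0.49674304 = 0.439916 (base)
P(M+2) = C(3,1) × 0.2952^2 × 0.7048^1 = 3 × 0.08714304 × 0.7048 = 0.184255
Relative intensity = 0.184255 / 0.439916 × 100 = 41.88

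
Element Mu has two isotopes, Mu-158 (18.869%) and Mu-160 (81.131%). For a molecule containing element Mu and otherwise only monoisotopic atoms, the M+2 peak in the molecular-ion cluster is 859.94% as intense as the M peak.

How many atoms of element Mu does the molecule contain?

For n independent Mu atoms, I(M+2)/I(M) = n · (abundance Mu-160) / (abundance Mu-158) = n · 0.81131/0.18869.
n = 8.5994 × 0.18869/0.81131 = 2.00 ≈ 2

2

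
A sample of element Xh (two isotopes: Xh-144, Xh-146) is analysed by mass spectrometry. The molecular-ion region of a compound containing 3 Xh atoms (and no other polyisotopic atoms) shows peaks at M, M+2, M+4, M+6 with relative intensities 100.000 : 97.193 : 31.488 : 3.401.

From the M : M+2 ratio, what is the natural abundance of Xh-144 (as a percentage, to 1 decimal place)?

Write p for the Xh-144 fraction. I(M+2)/I(M) = [C(3,1)·p^2·(1−p)] / p^3 = 3·(1−p)/p = 97.193/100.000 = 0.9719
(1−p)/p = 0.9719/3 = 0.3240  ⇒  p = 1/(1 + 0.3240) = 0.7553
Xh-144: 75.5%, Xh-146: 24.5%.

75.5%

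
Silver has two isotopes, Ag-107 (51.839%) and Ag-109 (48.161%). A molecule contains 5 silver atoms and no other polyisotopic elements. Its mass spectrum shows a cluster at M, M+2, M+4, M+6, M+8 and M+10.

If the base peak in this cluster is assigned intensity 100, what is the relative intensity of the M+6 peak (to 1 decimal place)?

(0.51839 + 0.48161)^5 gives M 0.0374, M+2 0.1739, M+4 0.3231, M+6 0.3002, M+8 0.1394, M+10 0.0259; the largest is M+4.
P(M+4) = C(5,2) × 0.51839^3 × 0.48161^2 = 10 × 0.13930601 × 0.23194819 = 0.323118 (base)
P(M+6) = C(5,3) × 0.51839^2 × 0.48161^3 = 10 × 0.26872819 × 0.11170857 = 0.300192
Relative intensity = 0.300192 / 0.323118 × 100 = 92.9

92.9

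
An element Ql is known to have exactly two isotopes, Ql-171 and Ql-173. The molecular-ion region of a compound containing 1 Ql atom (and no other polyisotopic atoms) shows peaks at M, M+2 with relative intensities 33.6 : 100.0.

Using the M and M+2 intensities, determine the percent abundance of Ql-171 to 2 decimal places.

25.15%

Write p for the Ql-171 fraction. I(M+2)/I(M) = [C(1,1)·p^0·(1−p)] / p^1 = 1·(1−p)/p = 100.0/33.6 = 2.9762
(1−p)/p = 2.9762/1 = 2.9762  ⇒  p = 1/(1 + 2.9762) = 0.2515
Ql-171: 25.15%, Ql-173: 74.85%.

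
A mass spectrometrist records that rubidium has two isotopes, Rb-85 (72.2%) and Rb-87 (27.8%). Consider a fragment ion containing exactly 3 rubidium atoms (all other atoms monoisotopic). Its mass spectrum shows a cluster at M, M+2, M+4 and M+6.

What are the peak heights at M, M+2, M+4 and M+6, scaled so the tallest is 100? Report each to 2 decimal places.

86.57 : 100.00 : 38.50 : 4.94

Expanding (0.722 + 0.278)^3:
P(M) = 0.722^3 = 0.376367
P(M+2) = 3 × 0.722^2 × 0.278^1 = 0.434751
P(M+4) = 3 × 0.722^1 × 0.278^2 = 0.167397
P(M+6) = 0.278^3 = 0.021485
The M+2 peak is largest (0.434751); scaling to 100 gives 86.57 : 100.00 : 38.50 : 4.94.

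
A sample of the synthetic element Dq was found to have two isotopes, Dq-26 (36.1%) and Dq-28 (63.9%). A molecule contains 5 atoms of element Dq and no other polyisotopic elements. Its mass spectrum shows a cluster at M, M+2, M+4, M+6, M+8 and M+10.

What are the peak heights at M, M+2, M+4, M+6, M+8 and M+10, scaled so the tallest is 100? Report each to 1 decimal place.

1.8 : 16.0 : 56.5 : 100.0 : 88.5 : 31.3

Each Dq atom is independently Dq-26 (p = 0.361) or Dq-28 (q = 0.639); the cluster is the binomial expansion (p + q)^5.
P(M) = 0.361^5 = 0.006131
P(M+2) = 5 × 0.361^4 × 0.639^1 = 0.054262
P(M+4) = 10 × 0.361^3 × 0.639^2 = 0.192098
P(M+6) = 10 × 0.361^2 × 0.639^3 = 0.340030
P(M+8) = 5 × 0.361^1 × 0.639^4 = 0.300941
P(M+10) = 0.639^5 = 0.106538
The M+6 peak is largest (0.340030); scaling to 100 gives 1.8 : 16.0 : 56.5 : 100.0 : 88.5 : 31.3.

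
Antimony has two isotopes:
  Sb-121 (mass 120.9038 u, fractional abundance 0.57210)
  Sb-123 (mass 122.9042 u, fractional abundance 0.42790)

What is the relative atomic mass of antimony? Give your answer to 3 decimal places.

121.760 u

Ar = Σ fᵢ·mᵢ = 0.57210 × 120.9038 + 0.42790 × 122.9042
= 69.16906 + 52.59071 = 121.75977 u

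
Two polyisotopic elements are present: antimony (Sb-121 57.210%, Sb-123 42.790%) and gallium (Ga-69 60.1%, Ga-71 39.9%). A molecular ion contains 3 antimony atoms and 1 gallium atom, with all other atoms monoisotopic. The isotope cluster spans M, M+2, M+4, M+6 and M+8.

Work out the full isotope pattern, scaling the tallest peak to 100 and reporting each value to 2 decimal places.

31.57 : 91.79 : 100.00 : 48.38 : 8.77

Antimony pattern (n=3): 0.18724742 : 0.42015297 : 0.3142518 : 0.07834781
Gallium pattern (n=1): 0.6010 : 0.3990
Convolve the two distributions (both contribute in 2-u steps):
  M: 0.18724742×0.6010 = 0.112536
  M+2: 0.18724742×0.3990 + 0.42015297×0.6010 = 0.327224
  M+4: 0.42015297×0.3990 + 0.3142518×0.6010 = 0.356506
  M+6: 0.3142518×0.3990 + 0.07834781×0.6010 = 0.172474
  M+8: 0.07834781×0.3990 = 0.031261
Scale to base peak (0.356506) = 100: 31.57 : 91.79 : 100.00 : 48.38 : 8.77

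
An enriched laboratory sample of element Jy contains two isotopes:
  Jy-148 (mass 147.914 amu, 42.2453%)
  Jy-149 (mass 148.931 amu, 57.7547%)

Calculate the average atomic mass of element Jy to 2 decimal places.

148.50 amu

Weight each isotope mass by its fractional abundance: 0.422453 × 147.914 + 0.577547 × 148.931
= 62.4867 + 86.0147 = 148.5014 amu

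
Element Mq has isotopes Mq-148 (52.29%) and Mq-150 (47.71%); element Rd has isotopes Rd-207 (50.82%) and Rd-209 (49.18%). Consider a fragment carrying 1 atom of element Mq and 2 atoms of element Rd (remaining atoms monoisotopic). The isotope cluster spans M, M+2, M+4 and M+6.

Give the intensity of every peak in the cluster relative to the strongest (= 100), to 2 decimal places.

35.11 : 100.00 : 94.89 : 30.00

Element Mq pattern (n=1): 0.5229 : 0.4771
Element Rd pattern (n=2): 0.25826724 : 0.49986552 : 0.24186724
Convolve the two distributions (both contribute in 2-u steps):
  M: 0.5229×0.25826724 = 0.135048
  M+2: 0.5229×0.49986552 + 0.4771×0.25826724 = 0.384599
  M+4: 0.5229×0.24186724 + 0.4771×0.49986552 = 0.364958
  M+6: 0.4771×0.24186724 = 0.115395
Scale to base peak (0.384599) = 100: 35.11 : 100.00 : 94.89 : 30.00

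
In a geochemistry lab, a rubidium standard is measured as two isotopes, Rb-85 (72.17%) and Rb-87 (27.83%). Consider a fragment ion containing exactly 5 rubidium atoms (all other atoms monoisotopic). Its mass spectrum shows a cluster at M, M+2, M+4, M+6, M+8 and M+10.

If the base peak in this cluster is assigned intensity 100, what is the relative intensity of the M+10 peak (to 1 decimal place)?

Binomial terms of (0.7217 + 0.2783)^5: M 0.1958, M+2 0.3775, M+4 0.2911, M+6 0.1123, M+8 0.0216, M+10 0.0017 → M+2 is the base peak.
P(M+2) = C(5,1) × 0.7217^4 × 0.2783^1 = 5 × 0.27128565 × 0.2783 = 0.377494 (base)
P(M+10) = C(5,5) × 0.7217^0 × 0.2783^5 = 1 × 1.0000 × 0.00166942 = 0.001669
Relative intensity = 0.001669 / 0.377494 × 100 = 0.4

0.4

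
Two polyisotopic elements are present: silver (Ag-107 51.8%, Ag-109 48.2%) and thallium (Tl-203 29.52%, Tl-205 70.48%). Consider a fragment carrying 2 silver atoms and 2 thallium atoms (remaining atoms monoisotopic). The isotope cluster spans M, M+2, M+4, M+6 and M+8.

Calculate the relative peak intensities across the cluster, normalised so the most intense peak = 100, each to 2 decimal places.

Silver pattern (n=2): 0.268324 : 0.499352 : 0.232324
Thallium pattern (n=2): 0.08714304 : 0.41611392 : 0.49674304
Convolve the two distributions (both contribute in 2-u steps):
  M: 0.268324×0.08714304 = 0.023383
  M+2: 0.268324×0.41611392 + 0.499352×0.08714304 = 0.155168
  M+4: 0.268324×0.49674304 + 0.499352×0.41611392 + 0.232324×0.08714304 = 0.361321
  M+6: 0.499352×0.49674304 + 0.232324×0.41611392 = 0.344723
  M+8: 0.232324×0.49674304 = 0.115405
Scale to base peak (0.361321) = 100: 6.47 : 42.94 : 100.00 : 95.41 : 31.94

6.47 : 42.94 : 100.00 : 95.41 : 31.94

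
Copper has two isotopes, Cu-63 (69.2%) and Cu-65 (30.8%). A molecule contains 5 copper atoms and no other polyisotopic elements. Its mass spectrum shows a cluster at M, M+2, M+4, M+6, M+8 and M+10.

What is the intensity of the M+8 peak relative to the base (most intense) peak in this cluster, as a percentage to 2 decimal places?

8.82%

Binomial terms of (0.692 + 0.308)^5: M 0.1587, M+2 0.3531, M+4 0.3144, M+6 0.1399, M+8 0.0311, M+10 0.0028 → M+2 is the base peak.
P(M+2) = C(5,1) × 0.692^4 × 0.308^1 = 5 × 0.22931073 × 0.3080 = 0.353139 (base)
P(M+8) = C(5,4) × 0.692^1 × 0.308^4 = 5 × 0.6920 × 0.00899918 = 0.031137
Relative intensity = 0.031137 / 0.353139 × 100 = 8.82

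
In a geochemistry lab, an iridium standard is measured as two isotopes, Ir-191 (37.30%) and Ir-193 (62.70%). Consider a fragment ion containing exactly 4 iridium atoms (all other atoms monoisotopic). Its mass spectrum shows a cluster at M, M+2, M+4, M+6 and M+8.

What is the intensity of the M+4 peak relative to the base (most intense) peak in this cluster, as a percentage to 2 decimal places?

89.23%

Term probabilities: M 0.0194, M+2 0.1302, M+4 0.3282, M+6 0.3678, M+8 0.1546. Base peak = M+6.
P(M+6) = C(4,3) × 0.3730^1 × 0.6270^3 = 4 × 0.3730 × 0.24649188 = 0.367766 (base)
P(M+4) = C(4,2) × 0.3730^2 × 0.6270^2 = 6 × 0.139129 × 0.393129 = 0.328174
Relative intensity = 0.328174 / 0.367766 × 100 = 89.23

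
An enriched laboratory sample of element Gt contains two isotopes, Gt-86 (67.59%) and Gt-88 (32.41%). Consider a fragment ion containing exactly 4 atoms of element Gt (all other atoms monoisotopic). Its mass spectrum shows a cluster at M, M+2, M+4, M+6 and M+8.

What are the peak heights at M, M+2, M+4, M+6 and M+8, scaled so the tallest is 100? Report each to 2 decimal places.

52.14 : 100.00 : 71.93 : 22.99 : 2.76

Each Gt atom is independently Gt-86 (p = 0.6759) or Gt-88 (q = 0.3241); the cluster is the binomial expansion (p + q)^4.
P(M) = 0.6759^4 = 0.208704
P(M+2) = 4 × 0.6759^3 × 0.3241^1 = 0.400301
P(M+4) = 6 × 0.6759^2 × 0.3241^2 = 0.287922
P(M+6) = 4 × 0.6759^1 × 0.3241^3 = 0.092041
P(M+8) = 0.3241^4 = 0.011034
The M+2 peak is largest (0.400301); scaling to 100 gives 52.14 : 100.00 : 71.93 : 22.99 : 2.76.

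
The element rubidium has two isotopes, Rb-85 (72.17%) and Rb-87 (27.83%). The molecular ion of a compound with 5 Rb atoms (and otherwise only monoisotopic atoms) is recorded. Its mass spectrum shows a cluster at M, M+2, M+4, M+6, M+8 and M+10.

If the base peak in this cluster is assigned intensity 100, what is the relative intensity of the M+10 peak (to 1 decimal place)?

(0.7217 + 0.2783)^5 gives M 0.1958, M+2 0.3775, M+4 0.2911, M+6 0.1123, M+8 0.0216, M+10 0.0017; the largest is M+2.
P(M+2) = C(5,1) × 0.7217^4 × 0.2783^1 = 5 × 0.27128565 × 0.2783 = 0.377494 (base)
P(M+10) = C(5,5) × 0.7217^0 × 0.2783^5 = 1 × 1.0000 × 0.00166942 = 0.001669
Relative intensity = 0.001669 / 0.377494 × 100 = 0.4

0.4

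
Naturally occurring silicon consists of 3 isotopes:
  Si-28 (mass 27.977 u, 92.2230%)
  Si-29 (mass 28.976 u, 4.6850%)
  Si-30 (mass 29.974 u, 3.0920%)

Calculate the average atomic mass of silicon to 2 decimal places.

28.09 u

The abundance-weighted mean is 0.922230 × 27.977 + 0.046850 × 28.976 + 0.030920 × 29.974
= 25.8012 + 1.3575 + 0.9268 = 28.0855 u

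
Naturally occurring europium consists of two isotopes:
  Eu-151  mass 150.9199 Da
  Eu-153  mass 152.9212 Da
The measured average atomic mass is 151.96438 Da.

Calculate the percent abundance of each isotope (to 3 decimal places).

Eu-151: 47.810%, Eu-153: 52.190%

Let x be the fractional abundance of Eu-151; then Eu-153 has abundance 1 − x.
150.9199·x + 152.9212·(1 − x) = 151.96438
(150.9199 − 152.9212)·x = 151.96438 − 152.9212
x = -0.95682 / -2.0013 = 0.47810 → 47.810% Eu-151, 52.190% Eu-153.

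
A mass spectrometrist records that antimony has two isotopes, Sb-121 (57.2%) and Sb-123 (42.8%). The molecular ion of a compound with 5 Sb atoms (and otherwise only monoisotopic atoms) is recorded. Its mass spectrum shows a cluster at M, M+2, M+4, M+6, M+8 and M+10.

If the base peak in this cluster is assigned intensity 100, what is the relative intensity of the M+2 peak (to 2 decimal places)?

Binomial terms of (0.572 + 0.428)^5: M 0.0612, M+2 0.2291, M+4 0.3428, M+6 0.2565, M+8 0.0960, M+10 0.0144 → M+4 is the base peak.
P(M+4) = C(5,2) × 0.572^3 × 0.428^2 = 10 × 0.18714925 × 0.183184 = 0.342827 (base)
P(M+2) = C(5,1) × 0.572^4 × 0.428^1 = 5 × 0.10704937 × 0.4280 = 0.229086
Relative intensity = 0.229086 / 0.342827 × 100 = 66.82

66.82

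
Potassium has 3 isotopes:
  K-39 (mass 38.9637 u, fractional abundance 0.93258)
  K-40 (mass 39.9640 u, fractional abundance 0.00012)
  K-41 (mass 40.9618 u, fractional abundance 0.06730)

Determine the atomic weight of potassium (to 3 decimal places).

39.098 u

The abundance-weighted mean is 0.93258 × 38.9637 + 0.00012 × 39.9640 + 0.06730 × 40.9618
= 36.33677 + 0.00480 + 2.75673 = 39.09830 u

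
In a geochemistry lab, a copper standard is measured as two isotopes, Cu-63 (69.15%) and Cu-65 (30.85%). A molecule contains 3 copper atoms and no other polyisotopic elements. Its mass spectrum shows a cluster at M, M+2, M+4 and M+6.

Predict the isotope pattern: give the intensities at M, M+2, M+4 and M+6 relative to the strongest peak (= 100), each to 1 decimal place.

Expanding (0.6915 + 0.3085)^3:
P(M) = 0.6915^3 = 0.330656
P(M+2) = 3 × 0.6915^2 × 0.3085^1 = 0.442548
P(M+4) = 3 × 0.6915^1 × 0.3085^2 = 0.197435
P(M+6) = 0.3085^3 = 0.029361
The M+2 peak is largest (0.442548); scaling to 100 gives 74.7 : 100.0 : 44.6 : 6.6.

74.7 : 100.0 : 44.6 : 6.6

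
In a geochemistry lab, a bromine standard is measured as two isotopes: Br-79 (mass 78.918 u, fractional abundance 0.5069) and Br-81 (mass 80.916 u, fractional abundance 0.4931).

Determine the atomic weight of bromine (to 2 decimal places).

79.90 u

Ar = Σ fᵢ·mᵢ = 0.5069 × 78.918 + 0.4931 × 80.916
= 40.0035 + 39.8997 = 79.9032 u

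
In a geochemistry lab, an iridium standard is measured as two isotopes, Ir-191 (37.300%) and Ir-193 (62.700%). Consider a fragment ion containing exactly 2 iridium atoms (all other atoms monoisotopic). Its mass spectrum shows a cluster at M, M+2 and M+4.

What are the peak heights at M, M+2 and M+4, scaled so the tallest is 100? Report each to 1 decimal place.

29.7 : 100.0 : 84.0

Expanding (0.37300 + 0.62700)^2:
P(M) = 0.37300^2 = 0.139129
P(M+2) = 2 × 0.37300^1 × 0.62700^1 = 0.467742
P(M+4) = 0.62700^2 = 0.393129
The M+2 peak is largest (0.467742); scaling to 100 gives 29.7 : 100.0 : 84.0.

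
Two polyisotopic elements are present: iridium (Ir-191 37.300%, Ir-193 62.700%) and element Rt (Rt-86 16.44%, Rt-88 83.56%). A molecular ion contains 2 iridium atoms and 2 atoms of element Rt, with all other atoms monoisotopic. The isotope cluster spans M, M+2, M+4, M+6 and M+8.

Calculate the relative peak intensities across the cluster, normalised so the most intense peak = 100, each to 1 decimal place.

Iridium pattern (n=2): 0.139129 : 0.467742 : 0.393129
Element Rt pattern (n=2): 0.02702736 : 0.27474528 : 0.69822736
Convolve the two distributions (both contribute in 2-u steps):
  M: 0.139129×0.02702736 = 0.003760
  M+2: 0.139129×0.27474528 + 0.467742×0.02702736 = 0.050867
  M+4: 0.139129×0.69822736 + 0.467742×0.27474528 + 0.393129×0.02702736 = 0.236279
  M+6: 0.467742×0.69822736 + 0.393129×0.27474528 = 0.434601
  M+8: 0.393129×0.69822736 = 0.274493
Scale to base peak (0.434601) = 100: 0.9 : 11.7 : 54.4 : 100.0 : 63.2

0.9 : 11.7 : 54.4 : 100.0 : 63.2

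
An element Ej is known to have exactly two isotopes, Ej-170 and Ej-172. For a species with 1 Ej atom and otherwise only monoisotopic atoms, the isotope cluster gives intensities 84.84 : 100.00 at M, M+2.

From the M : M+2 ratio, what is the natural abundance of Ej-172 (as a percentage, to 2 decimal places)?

54.10%

Write p for the Ej-170 fraction. I(M+2)/I(M) = [C(1,1)·p^0·(1−p)] / p^1 = 1·(1−p)/p = 100.00/84.84 = 1.1787
(1−p)/p = 1.1787/1 = 1.1787  ⇒  p = 1/(1 + 1.1787) = 0.4590
Ej-170: 45.90%, Ej-172: 54.10%.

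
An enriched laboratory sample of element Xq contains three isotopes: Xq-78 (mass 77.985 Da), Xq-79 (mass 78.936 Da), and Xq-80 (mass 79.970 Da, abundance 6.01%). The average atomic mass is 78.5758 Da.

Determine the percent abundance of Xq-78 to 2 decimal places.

44.41%

Let x and y be the fractions of Xq-78 and Xq-79. Then x + y = 1 − 0.0601 = 0.9399 and 77.985x + 78.936y = 78.5758 − 0.0601×79.970 = 73.769603.
Substituting: 77.985x + 78.936(0.9399 − x) = 73.769603
(77.985 − 78.936)x = -0.4223434  ⇒  x = 0.44410, y = 0.49580
Xq-78: 44.41%, Xq-79: 49.58%.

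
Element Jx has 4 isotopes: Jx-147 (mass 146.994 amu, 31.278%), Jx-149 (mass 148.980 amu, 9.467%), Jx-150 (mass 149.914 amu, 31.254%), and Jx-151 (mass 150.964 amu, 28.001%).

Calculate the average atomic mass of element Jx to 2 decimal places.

The abundance-weighted mean is 0.31278 × 146.994 + 0.09467 × 148.980 + 0.31254 × 149.914 + 0.28001 × 150.964
= 45.9768 + 14.1039 + 46.8541 + 42.2714 = 149.2062 amu

149.21 amu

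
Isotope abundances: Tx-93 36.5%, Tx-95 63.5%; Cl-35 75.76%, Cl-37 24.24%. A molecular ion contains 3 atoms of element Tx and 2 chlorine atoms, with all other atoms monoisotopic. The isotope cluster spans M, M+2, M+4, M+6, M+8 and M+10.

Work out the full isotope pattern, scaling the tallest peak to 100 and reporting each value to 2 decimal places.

Element Tx pattern (n=3): 0.04862712 : 0.25379362 : 0.44153138 : 0.25604788
Chlorine pattern (n=2): 0.57395776 : 0.36728448 : 0.05875776
Convolve the two distributions (both contribute in 2-u steps):
  M: 0.04862712×0.57395776 = 0.027910
  M+2: 0.04862712×0.36728448 + 0.25379362×0.57395776 = 0.163527
  M+4: 0.04862712×0.05875776 + 0.25379362×0.36728448 + 0.44153138×0.57395776 = 0.349492
  M+6: 0.25379362×0.05875776 + 0.44153138×0.36728448 + 0.25604788×0.57395776 = 0.324041
  M+8: 0.44153138×0.05875776 + 0.25604788×0.36728448 = 0.119986
  M+10: 0.25604788×0.05875776 = 0.015045
Scale to base peak (0.349492) = 100: 7.99 : 46.79 : 100.00 : 92.72 : 34.33 : 4.30

7.99 : 46.79 : 100.00 : 92.72 : 34.33 : 4.30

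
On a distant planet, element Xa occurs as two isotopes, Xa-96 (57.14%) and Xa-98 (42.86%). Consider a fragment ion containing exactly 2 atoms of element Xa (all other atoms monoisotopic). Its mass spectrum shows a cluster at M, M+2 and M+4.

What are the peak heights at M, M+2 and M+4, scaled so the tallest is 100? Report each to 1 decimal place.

The 2 Xa atoms are independent, so intensities follow the terms of (0.5714 + 0.4286)^2.
P(M) = 0.5714^2 = 0.326498
P(M+2) = 2 × 0.5714^1 × 0.4286^1 = 0.489804
P(M+4) = 0.4286^2 = 0.183698
The M+2 peak is largest (0.489804); scaling to 100 gives 66.7 : 100.0 : 37.5.

66.7 : 100.0 : 37.5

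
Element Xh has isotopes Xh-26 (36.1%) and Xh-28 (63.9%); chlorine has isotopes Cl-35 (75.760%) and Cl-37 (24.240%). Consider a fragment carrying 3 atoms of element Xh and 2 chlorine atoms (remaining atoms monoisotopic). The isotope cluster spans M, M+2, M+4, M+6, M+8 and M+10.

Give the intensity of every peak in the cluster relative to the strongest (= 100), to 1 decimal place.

Element Xh pattern (n=3): 0.04704588 : 0.24982536 : 0.44221164 : 0.26091712
Chlorine pattern (n=2): 0.57395776 : 0.36728448 : 0.05875776
Convolve the two distributions (both contribute in 2-u steps):
  M: 0.04704588×0.57395776 = 0.027002
  M+2: 0.04704588×0.36728448 + 0.24982536×0.57395776 = 0.160668
  M+4: 0.04704588×0.05875776 + 0.24982536×0.36728448 + 0.44221164×0.57395776 = 0.348332
  M+6: 0.24982536×0.05875776 + 0.44221164×0.36728448 + 0.26091712×0.57395776 = 0.326852
  M+8: 0.44221164×0.05875776 + 0.26091712×0.36728448 = 0.121814
  M+10: 0.26091712×0.05875776 = 0.015331
Scale to base peak (0.348332) = 100: 7.8 : 46.1 : 100.0 : 93.8 : 35.0 : 4.4

7.8 : 46.1 : 100.0 : 93.8 : 35.0 : 4.4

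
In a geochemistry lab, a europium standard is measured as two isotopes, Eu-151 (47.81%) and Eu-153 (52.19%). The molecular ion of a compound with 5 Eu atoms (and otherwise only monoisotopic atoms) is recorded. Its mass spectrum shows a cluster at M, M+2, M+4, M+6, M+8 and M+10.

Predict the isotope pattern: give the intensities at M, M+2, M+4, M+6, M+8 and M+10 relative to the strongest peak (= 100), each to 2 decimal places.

7.69 : 41.96 : 91.61 : 100.00 : 54.58 : 11.92

Each Eu atom is independently Eu-151 (p = 0.4781) or Eu-153 (q = 0.5219); the cluster is the binomial expansion (p + q)^5.
P(M) = 0.4781^5 = 0.024980
P(M+2) = 5 × 0.4781^4 × 0.5219^1 = 0.136343
P(M+4) = 10 × 0.4781^3 × 0.5219^2 = 0.297667
P(M+6) = 10 × 0.4781^2 × 0.5219^3 = 0.324937
P(M+8) = 5 × 0.4781^1 × 0.5219^4 = 0.177353
P(M+10) = 0.5219^5 = 0.038720
The M+6 peak is largest (0.324937); scaling to 100 gives 7.69 : 41.96 : 91.61 : 100.00 : 54.58 : 11.92.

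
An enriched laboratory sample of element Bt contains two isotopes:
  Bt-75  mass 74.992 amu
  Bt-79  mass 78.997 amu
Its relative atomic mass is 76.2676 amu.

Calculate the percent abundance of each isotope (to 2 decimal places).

Let x be the fractional abundance of Bt-75; then Bt-79 has abundance 1 − x.
74.992·x + 78.997·(1 − x) = 76.2676
(74.992 − 78.997)·x = 76.2676 − 78.997
x = -2.7294 / -4.005 = 0.68150 → 68.15% Bt-75, 31.85% Bt-79.

Bt-75: 68.15%, Bt-79: 31.85%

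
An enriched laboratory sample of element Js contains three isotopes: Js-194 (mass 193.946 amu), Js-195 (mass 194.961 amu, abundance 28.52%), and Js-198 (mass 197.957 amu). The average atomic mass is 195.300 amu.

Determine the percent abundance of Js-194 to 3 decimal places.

44.940%

The remaining 71.48% is split between Js-194 (fraction x) and Js-198 (fraction 0.7148 − x).
Substituting: 193.946x + 197.957(0.7148 − x) = 139.6971228
(193.946 − 197.957)x = -1.8025408  ⇒  x = 0.44940, y = 0.26540
Js-194: 44.940%, Js-198: 26.540%.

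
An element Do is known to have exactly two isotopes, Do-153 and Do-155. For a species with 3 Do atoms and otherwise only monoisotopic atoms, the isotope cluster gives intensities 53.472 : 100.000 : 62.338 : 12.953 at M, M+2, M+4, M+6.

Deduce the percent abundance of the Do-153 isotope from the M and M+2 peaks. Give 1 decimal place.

61.6%

Let p = fractional abundance of Do-153. I(M+2)/I(M) = [C(3,1)·p^2·(1−p)] / p^3 = 3·(1−p)/p = 100.000/53.472 = 1.8701
(1−p)/p = 1.8701/3 = 0.6234  ⇒  p = 1/(1 + 0.6234) = 0.6160
Do-153: 61.6%, Do-155: 38.4%.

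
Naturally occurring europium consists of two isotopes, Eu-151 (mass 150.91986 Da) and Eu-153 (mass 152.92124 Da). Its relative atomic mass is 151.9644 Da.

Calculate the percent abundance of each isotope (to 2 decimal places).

Writing the weighted mean with unknown fraction x of Eu-151:
150.91986·x + 152.92124·(1 − x) = 151.9644
(150.91986 − 152.92124)·x = 151.9644 − 152.92124
x = -0.95684 / -2.00138 = 0.47809 → 47.81% Eu-151, 52.19% Eu-153.

Eu-151: 47.81%, Eu-153: 52.19%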